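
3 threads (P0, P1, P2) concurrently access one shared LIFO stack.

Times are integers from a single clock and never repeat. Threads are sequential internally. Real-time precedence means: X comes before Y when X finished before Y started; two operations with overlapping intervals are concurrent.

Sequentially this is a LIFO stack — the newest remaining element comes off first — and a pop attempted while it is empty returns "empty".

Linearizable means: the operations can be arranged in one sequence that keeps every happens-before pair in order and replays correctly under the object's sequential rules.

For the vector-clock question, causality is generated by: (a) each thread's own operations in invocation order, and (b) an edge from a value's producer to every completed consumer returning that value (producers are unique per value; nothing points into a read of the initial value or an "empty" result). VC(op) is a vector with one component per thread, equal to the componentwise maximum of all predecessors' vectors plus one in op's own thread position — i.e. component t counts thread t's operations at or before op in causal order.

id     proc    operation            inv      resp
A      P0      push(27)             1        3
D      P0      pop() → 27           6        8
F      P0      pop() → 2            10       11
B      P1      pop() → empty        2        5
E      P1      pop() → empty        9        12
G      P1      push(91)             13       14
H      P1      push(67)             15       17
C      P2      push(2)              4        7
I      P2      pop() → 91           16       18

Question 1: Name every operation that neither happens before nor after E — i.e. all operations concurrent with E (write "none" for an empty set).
E spans [9,12]; an op avoiding the whole window 9..12 is ordered, any other is concurrent
A [1,3]: before
B [2,5]: before
C [4,7]: before
D [6,8]: before
F [10,11]: concurrent
G [13,14]: after
H [15,17]: after
I [16,18]: after

F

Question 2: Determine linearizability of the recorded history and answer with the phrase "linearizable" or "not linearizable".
a witness: B, A, D, C, F, E, G, I, H
step 1: B pop() → empty — stack <>
step 2: A push(27) — stack <27>
step 3: D pop() → 27 — stack <>
step 4: C push(2) — stack <2>
step 5: F pop() → 2 — stack <>
step 6: E pop() → empty — stack <>
step 7: G push(91) — stack <91>
step 8: I pop() → 91 — stack <>
step 9: H push(67) — stack <67>

linearizable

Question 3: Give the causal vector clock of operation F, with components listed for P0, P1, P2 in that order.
invoked at 4, C has no predecessors; its own P2 bump gives (0, 0, 1)
invoked at 2, B has no predecessors; its own P1 bump gives (0, 1, 0)
invoked at 1, A has no predecessors; its own P0 bump gives (1, 0, 0)
E, invoked 9, takes VC(B)=(0, 1, 0) under max, adds 1 for P1 → (0, 2, 0)
D, invoked 6, takes VC(A)=(1, 0, 0) under max, adds 1 for P0 → (2, 0, 0)
G, invoked 13, takes VC(E)=(0, 2, 0) under max, adds 1 for P1 → (0, 3, 0)
H, invoked 15, takes VC(G)=(0, 3, 0) under max, adds 1 for P1 → (0, 4, 0)
F, invoked 10, takes VC(C)=(0, 0, 1), VC(D)=(2, 0, 0) under max, adds 1 for P0 → (3, 0, 1)
I, invoked 16, takes VC(C)=(0, 0, 1), VC(G)=(0, 3, 0) under max, adds 1 for P2 → (0, 3, 2)
target: VC(F) = (3, 0, 1)

(3, 0, 1)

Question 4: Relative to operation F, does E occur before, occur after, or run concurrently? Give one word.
E spans [9,12], F spans [10,11]
the intervals overlap in both directions

concurrent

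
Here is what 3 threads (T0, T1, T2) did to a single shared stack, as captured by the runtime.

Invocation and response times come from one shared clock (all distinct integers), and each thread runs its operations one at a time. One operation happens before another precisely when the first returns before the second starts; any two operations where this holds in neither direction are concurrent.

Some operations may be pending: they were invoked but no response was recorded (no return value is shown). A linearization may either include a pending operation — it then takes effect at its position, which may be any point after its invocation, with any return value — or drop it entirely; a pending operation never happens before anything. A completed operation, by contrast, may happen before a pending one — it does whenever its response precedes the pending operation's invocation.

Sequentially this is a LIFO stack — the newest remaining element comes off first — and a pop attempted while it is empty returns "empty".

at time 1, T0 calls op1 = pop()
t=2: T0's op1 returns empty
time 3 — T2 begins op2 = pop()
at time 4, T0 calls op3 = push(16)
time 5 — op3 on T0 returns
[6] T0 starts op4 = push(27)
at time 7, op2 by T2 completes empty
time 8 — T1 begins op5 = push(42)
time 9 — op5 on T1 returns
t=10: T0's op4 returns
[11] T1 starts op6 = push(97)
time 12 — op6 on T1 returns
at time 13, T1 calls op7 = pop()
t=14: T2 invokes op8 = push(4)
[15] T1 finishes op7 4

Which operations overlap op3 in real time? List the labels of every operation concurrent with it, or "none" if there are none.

op2

op3 runs from 4 to 5; window-overlapping ops are concurrent
op1 [1,2]: before
op2 [3,7]: concurrent
op4 [6,10]: after
op5 [8,9]: after
op6 [11,12]: after
op7 [13,15]: after
op8 [14,…): after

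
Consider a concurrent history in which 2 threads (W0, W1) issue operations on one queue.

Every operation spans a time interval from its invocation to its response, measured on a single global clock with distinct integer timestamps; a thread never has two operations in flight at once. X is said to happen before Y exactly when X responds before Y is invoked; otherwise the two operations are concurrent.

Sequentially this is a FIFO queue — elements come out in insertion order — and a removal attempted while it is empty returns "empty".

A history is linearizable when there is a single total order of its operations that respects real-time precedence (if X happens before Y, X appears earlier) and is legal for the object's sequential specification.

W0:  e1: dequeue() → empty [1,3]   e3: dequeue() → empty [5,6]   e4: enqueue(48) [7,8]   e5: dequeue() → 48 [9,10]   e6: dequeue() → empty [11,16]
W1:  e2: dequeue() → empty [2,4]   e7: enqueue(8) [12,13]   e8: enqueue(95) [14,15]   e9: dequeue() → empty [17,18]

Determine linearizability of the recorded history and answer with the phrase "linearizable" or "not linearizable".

events 1..17 are fine; event 18 — the response of e9 at time 18 — makes the prefix non-linearizable
real-time-consistent orders of the 9 completed operations: 6 — all fail the queue replay
e.g. e1, e2, e3, e4, e5, e6, e7, e8, e9: illegal at step 9, since e9 dequeue() → empty cannot apply there
e.g. e1, e2, e3, e4, e5, e7, e6, e8, e9: illegal at step 7, since e6 dequeue() → empty cannot apply there

not linearizable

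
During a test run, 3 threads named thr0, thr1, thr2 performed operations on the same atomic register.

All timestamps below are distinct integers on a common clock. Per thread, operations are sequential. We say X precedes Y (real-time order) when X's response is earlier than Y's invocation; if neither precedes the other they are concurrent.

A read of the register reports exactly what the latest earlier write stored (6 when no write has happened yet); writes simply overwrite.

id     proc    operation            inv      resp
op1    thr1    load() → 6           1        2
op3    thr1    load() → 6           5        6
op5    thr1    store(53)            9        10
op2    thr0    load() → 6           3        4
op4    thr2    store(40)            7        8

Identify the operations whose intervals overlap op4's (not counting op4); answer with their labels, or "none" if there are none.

none

op4 spans [7,8]; an op avoiding the whole window 7..8 is ordered, any other is concurrent
op1 [1,2]: before
op2 [3,4]: before
op3 [5,6]: before
op5 [9,10]: after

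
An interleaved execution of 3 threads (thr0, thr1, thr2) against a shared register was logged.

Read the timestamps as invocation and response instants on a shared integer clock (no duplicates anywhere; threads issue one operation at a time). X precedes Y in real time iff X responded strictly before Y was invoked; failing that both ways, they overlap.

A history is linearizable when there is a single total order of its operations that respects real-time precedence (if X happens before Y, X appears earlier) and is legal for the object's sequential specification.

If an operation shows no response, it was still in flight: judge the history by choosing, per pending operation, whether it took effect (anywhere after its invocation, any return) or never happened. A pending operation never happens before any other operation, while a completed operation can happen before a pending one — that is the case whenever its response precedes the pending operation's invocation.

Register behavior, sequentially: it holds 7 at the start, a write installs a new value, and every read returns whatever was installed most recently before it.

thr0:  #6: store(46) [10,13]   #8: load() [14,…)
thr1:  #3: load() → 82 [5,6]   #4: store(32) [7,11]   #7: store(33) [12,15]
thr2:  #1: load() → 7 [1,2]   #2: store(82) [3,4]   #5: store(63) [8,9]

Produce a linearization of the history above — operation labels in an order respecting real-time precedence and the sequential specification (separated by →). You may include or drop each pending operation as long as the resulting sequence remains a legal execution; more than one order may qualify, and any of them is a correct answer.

#1 → #2 → #3 → #4 → #5 → #6 → #7

step 1: #1 load() → 7 — value 7
step 2: #2 store(82) — value 82
step 3: #3 load() → 82 — value 82
step 4: #4 store(32) — value 32
step 5: #5 store(63) — value 63
step 6: #6 store(46) — value 46
step 7: #7 store(33) — value 33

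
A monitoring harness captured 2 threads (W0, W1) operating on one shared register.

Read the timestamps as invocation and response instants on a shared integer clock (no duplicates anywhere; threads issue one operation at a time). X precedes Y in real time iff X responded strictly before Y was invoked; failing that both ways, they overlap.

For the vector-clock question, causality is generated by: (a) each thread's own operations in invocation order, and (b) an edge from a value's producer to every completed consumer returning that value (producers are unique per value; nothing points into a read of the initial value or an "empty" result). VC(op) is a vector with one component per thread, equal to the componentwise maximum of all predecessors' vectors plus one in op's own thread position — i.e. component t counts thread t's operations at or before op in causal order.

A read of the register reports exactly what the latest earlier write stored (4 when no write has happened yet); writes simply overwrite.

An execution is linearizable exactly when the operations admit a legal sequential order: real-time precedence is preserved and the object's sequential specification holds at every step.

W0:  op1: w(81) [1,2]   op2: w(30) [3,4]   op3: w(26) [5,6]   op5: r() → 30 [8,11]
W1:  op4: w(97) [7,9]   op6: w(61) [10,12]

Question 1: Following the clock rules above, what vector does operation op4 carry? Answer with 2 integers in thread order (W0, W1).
no predecessors for op4 (invoked 7): W1 increments from zero → (0, 1)
no predecessors for op1 (invoked 1): W0 increments from zero → (1, 0)
invoked at 10, op6 merges VC(op4)=(0, 1) and bumps W1's slot → (0, 2)
invoked at 3, op2 merges VC(op1)=(1, 0) and bumps W0's slot → (2, 0)
invoked at 5, op3 merges VC(op2)=(2, 0) and bumps W0's slot → (3, 0)
invoked at 8, op5 merges VC(op2)=(2, 0), VC(op3)=(3, 0) and bumps W0's slot → (4, 0)
target: VC(op4) = (0, 1)

(0, 1)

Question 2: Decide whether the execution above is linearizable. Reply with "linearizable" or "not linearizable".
cut after 10 events: linearizable; cut after 11 events (op5 responds, time 11): not linearizable
2 orders of the 5 completed register ops respect real time; none is legal
every completion of the 1 pending operation (op6) was checked; none linearizes
one such order, op1, op2, op3, op4, op5 (pending dropped), breaks at step 5 where op5 r() → 30 is illegal
one such order, op1, op2, op3, op5, op4 (pending dropped), breaks at step 4 where op5 r() → 30 is illegal

not linearizable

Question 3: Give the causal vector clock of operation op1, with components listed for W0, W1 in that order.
root op op4, invoked 7: fresh clock plus W1's own tick → (0, 1)
root op op1, invoked 1: fresh clock plus W0's own tick → (1, 0)
op6 (invocation 10): componentwise max over VC(op4)=(0, 1), +1 at W1, giving (0, 2)
op2 (invocation 3): componentwise max over VC(op1)=(1, 0), +1 at W0, giving (2, 0)
op3 (invocation 5): componentwise max over VC(op2)=(2, 0), +1 at W0, giving (3, 0)
op5 (invocation 8): componentwise max over VC(op2)=(2, 0), VC(op3)=(3, 0), +1 at W0, giving (4, 0)
target: VC(op1) = (1, 0)

(1, 0)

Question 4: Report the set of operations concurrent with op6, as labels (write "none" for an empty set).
op6 spans [10,12]: anything still running between times 10 and 12 counts as concurrent
op1 [1,2]: before
op2 [3,4]: before
op3 [5,6]: before
op4 [7,9]: before
op5 [8,11]: concurrent

op5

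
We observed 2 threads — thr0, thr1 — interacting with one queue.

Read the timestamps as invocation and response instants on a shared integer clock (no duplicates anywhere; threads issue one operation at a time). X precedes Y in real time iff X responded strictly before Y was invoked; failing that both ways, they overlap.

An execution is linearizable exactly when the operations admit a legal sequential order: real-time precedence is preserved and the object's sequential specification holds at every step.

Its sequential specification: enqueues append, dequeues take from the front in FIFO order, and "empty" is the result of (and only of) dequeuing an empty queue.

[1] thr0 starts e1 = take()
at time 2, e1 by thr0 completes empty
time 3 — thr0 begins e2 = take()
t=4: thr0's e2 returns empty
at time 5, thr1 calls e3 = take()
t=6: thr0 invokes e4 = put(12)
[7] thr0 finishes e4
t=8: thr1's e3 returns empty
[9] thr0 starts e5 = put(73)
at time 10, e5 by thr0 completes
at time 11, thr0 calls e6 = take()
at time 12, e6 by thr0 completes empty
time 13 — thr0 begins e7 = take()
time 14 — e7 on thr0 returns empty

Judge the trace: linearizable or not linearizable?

already the first 12 events (up to e6's response at time 12) admit no linearization; the first 11 still do
checked exhaustively: 2 real-time-consistent orders of 6 completed operations, zero legal queue replays
e.g. e1, e2, e3, e4, e5, e6: illegal at step 6, since e6 take() → empty cannot apply there
e.g. e1, e2, e4, e3, e5, e6: illegal at step 4, since e3 take() → empty cannot apply there

not linearizable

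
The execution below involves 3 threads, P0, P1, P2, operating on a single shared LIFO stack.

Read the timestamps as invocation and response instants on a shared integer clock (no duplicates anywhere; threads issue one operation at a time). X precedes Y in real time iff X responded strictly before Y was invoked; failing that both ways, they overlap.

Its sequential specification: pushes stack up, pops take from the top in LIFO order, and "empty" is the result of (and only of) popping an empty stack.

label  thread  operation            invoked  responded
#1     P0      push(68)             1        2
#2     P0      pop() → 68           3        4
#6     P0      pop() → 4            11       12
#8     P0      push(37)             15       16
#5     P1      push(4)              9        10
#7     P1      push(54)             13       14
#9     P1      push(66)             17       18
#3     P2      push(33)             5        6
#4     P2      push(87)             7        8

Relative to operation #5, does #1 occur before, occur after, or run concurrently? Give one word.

before

#1 spans [1,2], #5 spans [9,10]
resp(#1)=2 < inv(#5)=9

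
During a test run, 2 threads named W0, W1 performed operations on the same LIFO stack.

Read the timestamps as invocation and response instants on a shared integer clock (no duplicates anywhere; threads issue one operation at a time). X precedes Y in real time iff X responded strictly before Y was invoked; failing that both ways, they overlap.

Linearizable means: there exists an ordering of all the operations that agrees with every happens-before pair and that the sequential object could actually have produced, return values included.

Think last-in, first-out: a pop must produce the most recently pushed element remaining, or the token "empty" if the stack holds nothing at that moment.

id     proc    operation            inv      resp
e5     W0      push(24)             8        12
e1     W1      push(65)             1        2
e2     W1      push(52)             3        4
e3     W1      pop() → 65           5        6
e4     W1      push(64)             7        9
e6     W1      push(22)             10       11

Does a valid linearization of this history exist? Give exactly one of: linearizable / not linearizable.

not linearizable

already the first 6 events (up to e3's response at time 6) admit no linearization; the first 5 still do
exactly one order of the 3 completed ops respects real time; the LIFO stack replay fails
e.g. e1, e2, e3: illegal at step 3, since e3 pop() → 65 cannot apply there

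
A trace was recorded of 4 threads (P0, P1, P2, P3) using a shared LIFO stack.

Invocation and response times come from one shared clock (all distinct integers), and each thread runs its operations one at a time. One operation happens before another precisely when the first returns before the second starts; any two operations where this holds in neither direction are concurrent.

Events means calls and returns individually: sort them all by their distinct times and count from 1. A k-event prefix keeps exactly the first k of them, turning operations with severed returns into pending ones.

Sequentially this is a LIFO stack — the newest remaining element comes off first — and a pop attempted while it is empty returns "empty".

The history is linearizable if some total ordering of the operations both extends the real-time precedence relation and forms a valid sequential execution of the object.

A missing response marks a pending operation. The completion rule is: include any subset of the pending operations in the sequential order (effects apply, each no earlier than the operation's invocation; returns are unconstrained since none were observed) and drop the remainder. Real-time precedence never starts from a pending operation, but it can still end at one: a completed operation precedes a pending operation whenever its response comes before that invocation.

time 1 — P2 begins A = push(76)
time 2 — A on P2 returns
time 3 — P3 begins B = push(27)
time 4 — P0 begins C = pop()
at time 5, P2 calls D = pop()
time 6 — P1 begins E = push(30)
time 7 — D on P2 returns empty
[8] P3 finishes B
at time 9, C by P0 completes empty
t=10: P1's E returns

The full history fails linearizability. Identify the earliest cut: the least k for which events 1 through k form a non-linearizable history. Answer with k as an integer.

one valid order for events 1..8 is A, C, D, B:
1. A push(76), leaving stack <76>
2. C pop() (pending, included), leaving stack <>
3. D pop() → empty, leaving stack <>
4. B push(27), leaving stack <27>
include event 9 — C responding at 9 — and every candidate order breaks
no escape via the 1 pending operation (E): every completion choice fails
take A, B, C, D (pending dropped): step 3 already fails, because C pop() → empty cannot occur there
take A, B, D, C (pending dropped): step 3 already fails, because D pop() → empty cannot occur there

9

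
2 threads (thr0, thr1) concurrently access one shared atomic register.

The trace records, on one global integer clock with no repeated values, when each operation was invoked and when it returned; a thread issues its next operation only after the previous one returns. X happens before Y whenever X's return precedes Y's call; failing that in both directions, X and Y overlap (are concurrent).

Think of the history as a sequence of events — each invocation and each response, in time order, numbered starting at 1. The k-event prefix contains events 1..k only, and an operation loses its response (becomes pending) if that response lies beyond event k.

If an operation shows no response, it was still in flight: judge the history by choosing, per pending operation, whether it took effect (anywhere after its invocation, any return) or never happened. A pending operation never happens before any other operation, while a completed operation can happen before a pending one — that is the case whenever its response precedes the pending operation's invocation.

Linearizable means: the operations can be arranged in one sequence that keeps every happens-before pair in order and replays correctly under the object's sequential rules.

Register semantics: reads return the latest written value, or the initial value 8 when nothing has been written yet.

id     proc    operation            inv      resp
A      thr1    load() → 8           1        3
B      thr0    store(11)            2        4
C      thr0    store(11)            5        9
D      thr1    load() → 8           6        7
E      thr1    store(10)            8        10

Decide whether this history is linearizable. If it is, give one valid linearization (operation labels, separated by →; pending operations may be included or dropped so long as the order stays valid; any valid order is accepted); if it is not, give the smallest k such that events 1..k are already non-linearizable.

already the first 7 events (up to D's response at time 7) admit no linearization; the first 6 still do
all 2 real-time-respecting orders fail — 3 completed atomic register operations, no legal replay
including or dropping the 1 pending operation (C) in any combination fails
take A, B, D (pending dropped): step 3 already fails, because D load() → 8 cannot occur there
take B, A, D (pending dropped): step 2 already fails, because A load() → 8 cannot occur there

not linearizable — minimal violating prefix: 7 events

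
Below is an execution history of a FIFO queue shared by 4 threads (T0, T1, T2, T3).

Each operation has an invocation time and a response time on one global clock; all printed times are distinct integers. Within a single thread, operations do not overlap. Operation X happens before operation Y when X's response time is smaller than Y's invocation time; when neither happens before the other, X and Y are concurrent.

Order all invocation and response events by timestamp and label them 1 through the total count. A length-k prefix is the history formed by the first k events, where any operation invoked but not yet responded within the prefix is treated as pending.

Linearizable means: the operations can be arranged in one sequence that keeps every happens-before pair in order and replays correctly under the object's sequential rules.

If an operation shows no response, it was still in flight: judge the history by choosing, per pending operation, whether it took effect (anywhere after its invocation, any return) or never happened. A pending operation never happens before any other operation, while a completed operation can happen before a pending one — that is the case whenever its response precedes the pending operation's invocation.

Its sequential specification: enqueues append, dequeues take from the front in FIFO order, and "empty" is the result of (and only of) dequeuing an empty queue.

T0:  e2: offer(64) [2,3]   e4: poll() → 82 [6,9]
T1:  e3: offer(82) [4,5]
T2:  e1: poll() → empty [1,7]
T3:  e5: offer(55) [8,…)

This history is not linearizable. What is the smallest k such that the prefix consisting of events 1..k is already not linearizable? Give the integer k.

9

a valid linearization of events 1..8 exists, for instance e1, e2, e3:
step 1: e1 poll() → empty — queue <>
step 2: e2 offer(64) — queue <64>
step 3: e3 offer(82) — queue <64,82>
once event 9 joins (e4's response, time 9), exhaustive search finds no witness
no completion choice of the 1 pending operation (e5) rescues it — every subset was tried
for example e1, e2, e3, e4 (pending dropped) fails at step 4: e4 poll() → 82 is not legal there
for example e2, e1, e3, e4 (pending dropped) fails at step 2: e1 poll() → empty is not legal there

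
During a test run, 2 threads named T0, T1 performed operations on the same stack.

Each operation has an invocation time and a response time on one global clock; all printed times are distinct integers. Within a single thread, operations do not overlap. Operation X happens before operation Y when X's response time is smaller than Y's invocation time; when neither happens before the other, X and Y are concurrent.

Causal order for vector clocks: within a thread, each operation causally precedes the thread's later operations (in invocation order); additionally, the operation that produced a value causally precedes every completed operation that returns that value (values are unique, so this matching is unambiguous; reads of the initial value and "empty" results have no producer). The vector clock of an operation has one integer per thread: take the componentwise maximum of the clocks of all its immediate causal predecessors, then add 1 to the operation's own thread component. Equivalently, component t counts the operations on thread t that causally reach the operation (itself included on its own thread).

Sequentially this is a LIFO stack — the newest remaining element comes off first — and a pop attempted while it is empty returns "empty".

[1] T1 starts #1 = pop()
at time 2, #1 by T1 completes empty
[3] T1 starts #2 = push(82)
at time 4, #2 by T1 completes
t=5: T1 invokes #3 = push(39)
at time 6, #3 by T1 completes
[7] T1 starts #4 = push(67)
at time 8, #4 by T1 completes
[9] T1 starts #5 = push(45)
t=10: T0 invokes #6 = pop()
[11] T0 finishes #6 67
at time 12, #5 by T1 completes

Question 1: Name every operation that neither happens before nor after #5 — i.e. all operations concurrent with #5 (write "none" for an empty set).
#6

concurrent with #5 ([9,12]): every op whose interval crosses 9..12
#1 [1,2]: before
#2 [3,4]: before
#3 [5,6]: before
#4 [7,8]: before
#6 [10,11]: concurrent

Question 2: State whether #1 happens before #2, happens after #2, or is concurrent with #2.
before

#1 spans [1,2], #2 spans [3,4]
resp(#1)=2 < inv(#2)=3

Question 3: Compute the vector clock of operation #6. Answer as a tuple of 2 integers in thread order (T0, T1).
(1, 4)

VC(#1, invoked at 1): no causal predecessors; +1 on T1 → (0, 1)
merge at #2 (invoked 3): VC(#1)=(0, 1), own-thread bump on T1 → (0, 2)
merge at #3 (invoked 5): VC(#2)=(0, 2), own-thread bump on T1 → (0, 3)
merge at #4 (invoked 7): VC(#3)=(0, 3), own-thread bump on T1 → (0, 4)
merge at #5 (invoked 9): VC(#4)=(0, 4), own-thread bump on T1 → (0, 5)
merge at #6 (invoked 10): VC(#4)=(0, 4), own-thread bump on T0 → (1, 4)
target: VC(#6) = (1, 4)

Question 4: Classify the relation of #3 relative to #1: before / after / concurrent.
after

#3 spans [5,6], #1 spans [1,2]
resp(#1)=2 < inv(#3)=5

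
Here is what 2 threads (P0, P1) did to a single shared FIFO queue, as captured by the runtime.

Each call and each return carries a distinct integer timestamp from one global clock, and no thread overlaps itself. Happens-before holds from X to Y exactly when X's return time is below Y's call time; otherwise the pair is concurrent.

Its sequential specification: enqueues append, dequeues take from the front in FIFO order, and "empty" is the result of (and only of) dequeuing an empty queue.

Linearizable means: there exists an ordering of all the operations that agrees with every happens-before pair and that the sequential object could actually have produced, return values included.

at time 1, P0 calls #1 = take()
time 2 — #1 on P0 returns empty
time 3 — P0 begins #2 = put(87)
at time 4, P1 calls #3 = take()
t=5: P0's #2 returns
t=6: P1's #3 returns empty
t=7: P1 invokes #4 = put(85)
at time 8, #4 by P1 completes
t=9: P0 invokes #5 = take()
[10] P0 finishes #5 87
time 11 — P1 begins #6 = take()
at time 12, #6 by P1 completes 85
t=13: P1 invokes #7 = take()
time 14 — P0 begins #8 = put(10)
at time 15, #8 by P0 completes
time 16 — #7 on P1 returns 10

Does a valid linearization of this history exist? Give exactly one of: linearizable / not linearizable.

linearizable

a witness: #1, #3, #2, #4, #5, #6, #8, #7
1. #1 take() → empty, leaving queue <>
2. #3 take() → empty, leaving queue <>
3. #2 put(87), leaving queue <87>
4. #4 put(85), leaving queue <87,85>
5. #5 take() → 87, leaving queue <85>
6. #6 take() → 85, leaving queue <>
7. #8 put(10), leaving queue <10>
8. #7 take() → 10, leaving queue <>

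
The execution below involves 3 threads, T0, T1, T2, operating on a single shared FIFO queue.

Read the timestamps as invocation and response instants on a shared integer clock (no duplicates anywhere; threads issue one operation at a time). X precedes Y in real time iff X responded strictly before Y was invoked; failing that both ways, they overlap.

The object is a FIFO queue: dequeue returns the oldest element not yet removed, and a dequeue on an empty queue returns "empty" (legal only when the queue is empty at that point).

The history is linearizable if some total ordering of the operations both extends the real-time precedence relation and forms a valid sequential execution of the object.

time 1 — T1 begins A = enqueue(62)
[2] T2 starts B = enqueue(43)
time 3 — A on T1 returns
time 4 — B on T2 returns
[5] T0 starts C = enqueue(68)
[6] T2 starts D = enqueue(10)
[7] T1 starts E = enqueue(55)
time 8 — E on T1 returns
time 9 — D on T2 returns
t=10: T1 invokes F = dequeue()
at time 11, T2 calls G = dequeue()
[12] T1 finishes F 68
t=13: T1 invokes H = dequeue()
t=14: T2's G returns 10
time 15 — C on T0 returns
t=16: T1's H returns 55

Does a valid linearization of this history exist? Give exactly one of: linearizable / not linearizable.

not linearizable

through event 11 a valid linearization exists; event 12 (F responding at time 12) ends that
the 5 completed operations admit 4 real-time orders; each fails the FIFO queue replay
every completion of the 2 pending operations (C, G) was checked; none linearizes
e.g. A, B, D, E, F (pending dropped): illegal at step 5, since F dequeue() → 68 cannot apply there
e.g. A, B, E, D, F (pending dropped): illegal at step 5, since F dequeue() → 68 cannot apply there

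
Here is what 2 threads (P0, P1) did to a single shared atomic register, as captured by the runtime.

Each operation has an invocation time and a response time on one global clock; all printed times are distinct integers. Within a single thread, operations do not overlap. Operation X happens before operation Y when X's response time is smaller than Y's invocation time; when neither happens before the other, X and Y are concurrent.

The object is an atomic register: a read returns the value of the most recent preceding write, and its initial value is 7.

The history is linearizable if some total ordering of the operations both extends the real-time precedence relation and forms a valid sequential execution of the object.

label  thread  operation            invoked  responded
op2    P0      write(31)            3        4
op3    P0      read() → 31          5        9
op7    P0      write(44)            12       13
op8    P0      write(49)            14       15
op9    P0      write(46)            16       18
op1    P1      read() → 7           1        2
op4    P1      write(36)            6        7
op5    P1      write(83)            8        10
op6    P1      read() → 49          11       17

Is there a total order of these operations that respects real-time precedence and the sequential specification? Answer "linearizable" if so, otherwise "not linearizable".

linearizable

witness order: op1, op2, op3, op4, op5, op7, op8, op6, op9
1. op1 read() → 7, leaving value 7
2. op2 write(31), leaving value 31
3. op3 read() → 31, leaving value 31
4. op4 write(36), leaving value 36
5. op5 write(83), leaving value 83
6. op7 write(44), leaving value 44
7. op8 write(49), leaving value 49
8. op6 read() → 49, leaving value 49
9. op9 write(46), leaving value 46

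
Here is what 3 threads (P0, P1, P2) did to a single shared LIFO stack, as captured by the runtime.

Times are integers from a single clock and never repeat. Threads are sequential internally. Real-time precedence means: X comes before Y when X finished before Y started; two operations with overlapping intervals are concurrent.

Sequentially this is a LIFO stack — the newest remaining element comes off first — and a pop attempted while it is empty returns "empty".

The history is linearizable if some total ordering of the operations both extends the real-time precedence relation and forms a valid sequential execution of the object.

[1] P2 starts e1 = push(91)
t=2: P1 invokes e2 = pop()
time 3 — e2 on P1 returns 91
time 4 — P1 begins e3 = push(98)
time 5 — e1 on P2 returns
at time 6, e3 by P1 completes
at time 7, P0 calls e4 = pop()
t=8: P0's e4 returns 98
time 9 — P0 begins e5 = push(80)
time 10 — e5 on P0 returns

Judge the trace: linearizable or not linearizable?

linearizable

a witness: e1, e2, e3, e4, e5
after step 1 (e1 push(91)): stack <91>
after step 2 (e2 pop() → 91): stack <>
after step 3 (e3 push(98)): stack <98>
after step 4 (e4 pop() → 98): stack <>
after step 5 (e5 push(80)): stack <80>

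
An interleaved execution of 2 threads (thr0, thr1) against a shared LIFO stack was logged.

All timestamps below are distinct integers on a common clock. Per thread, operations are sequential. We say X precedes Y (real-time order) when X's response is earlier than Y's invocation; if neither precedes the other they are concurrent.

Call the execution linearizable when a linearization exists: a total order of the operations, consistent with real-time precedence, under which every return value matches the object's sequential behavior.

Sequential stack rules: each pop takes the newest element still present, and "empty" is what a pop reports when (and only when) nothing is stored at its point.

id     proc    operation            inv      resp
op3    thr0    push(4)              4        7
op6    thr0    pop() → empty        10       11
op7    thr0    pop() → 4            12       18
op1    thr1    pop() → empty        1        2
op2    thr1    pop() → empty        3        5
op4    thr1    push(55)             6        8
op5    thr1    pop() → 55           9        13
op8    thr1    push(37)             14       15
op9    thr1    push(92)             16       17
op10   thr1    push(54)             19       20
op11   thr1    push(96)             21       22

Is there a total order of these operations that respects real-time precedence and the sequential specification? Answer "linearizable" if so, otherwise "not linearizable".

the violation lands at event 11, op6's response at time 11: events 1..10 linearize, events 1..11 do not
5 completed operations, 3 real-time-consistent orders — every LIFO stack replay fails
no escape via the 1 pending operation (op5): every completion choice fails
sample order op1, op2, op3, op4, op6 (pending dropped) stalls at step 5 — op6 pop() → empty has no legal effect
sample order op1, op2, op4, op3, op6 (pending dropped) stalls at step 5 — op6 pop() → empty has no legal effect

not linearizable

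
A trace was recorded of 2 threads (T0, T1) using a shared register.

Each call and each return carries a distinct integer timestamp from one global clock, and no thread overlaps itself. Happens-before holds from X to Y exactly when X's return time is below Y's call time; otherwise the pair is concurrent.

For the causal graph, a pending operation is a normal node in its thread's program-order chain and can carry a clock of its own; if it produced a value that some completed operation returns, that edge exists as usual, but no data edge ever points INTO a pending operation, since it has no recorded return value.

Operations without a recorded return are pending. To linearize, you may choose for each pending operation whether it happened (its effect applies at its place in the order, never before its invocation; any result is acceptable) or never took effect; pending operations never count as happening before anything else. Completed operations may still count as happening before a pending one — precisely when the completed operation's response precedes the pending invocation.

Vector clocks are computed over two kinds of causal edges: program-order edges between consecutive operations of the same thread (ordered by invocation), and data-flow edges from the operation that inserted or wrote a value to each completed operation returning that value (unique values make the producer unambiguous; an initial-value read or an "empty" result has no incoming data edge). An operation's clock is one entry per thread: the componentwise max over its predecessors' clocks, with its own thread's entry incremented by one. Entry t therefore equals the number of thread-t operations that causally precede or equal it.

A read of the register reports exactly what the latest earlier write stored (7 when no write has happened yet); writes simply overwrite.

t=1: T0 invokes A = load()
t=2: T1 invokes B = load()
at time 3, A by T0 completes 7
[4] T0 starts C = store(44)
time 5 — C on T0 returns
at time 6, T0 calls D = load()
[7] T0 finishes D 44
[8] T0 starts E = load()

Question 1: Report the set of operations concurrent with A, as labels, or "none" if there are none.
B

A runs from 1 to 3; window-overlapping ops are concurrent
B [2,…): concurrent
C [4,5]: after
D [6,7]: after
E [8,…): after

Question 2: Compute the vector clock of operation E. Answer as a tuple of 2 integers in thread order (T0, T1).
(4, 0)

VC(B, invoked at 2): no causal predecessors; +1 on T1 → (0, 1)
VC(A, invoked at 1): no causal predecessors; +1 on T0 → (1, 0)
merge at C (invoked 4): VC(A)=(1, 0), own-thread bump on T0 → (2, 0)
merge at D (invoked 6): VC(C)=(2, 0), own-thread bump on T0 → (3, 0)
merge at E (invoked 8): VC(D)=(3, 0), own-thread bump on T0 → (4, 0)
target: VC(E) = (4, 0)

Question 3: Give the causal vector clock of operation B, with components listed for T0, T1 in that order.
(0, 1)

no predecessors for B (invoked 2): T1 increments from zero → (0, 1)
no predecessors for A (invoked 1): T0 increments from zero → (1, 0)
VC(C, invoked at 4): max of VC(A)=(1, 0), then +1 on thread T0 → (2, 0)
VC(D, invoked at 6): max of VC(C)=(2, 0), then +1 on thread T0 → (3, 0)
VC(E, invoked at 8): max of VC(D)=(3, 0), then +1 on thread T0 → (4, 0)
target: VC(B) = (0, 1)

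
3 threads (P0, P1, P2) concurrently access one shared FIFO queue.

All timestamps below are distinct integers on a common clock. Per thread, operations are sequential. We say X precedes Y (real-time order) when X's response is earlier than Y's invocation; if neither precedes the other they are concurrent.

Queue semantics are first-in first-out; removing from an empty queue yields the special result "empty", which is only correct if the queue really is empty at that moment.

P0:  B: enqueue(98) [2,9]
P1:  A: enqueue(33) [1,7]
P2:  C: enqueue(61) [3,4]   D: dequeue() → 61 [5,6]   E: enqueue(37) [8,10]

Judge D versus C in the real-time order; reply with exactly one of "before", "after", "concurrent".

D spans [5,6], C spans [3,4]
resp(C)=4 < inv(D)=5

after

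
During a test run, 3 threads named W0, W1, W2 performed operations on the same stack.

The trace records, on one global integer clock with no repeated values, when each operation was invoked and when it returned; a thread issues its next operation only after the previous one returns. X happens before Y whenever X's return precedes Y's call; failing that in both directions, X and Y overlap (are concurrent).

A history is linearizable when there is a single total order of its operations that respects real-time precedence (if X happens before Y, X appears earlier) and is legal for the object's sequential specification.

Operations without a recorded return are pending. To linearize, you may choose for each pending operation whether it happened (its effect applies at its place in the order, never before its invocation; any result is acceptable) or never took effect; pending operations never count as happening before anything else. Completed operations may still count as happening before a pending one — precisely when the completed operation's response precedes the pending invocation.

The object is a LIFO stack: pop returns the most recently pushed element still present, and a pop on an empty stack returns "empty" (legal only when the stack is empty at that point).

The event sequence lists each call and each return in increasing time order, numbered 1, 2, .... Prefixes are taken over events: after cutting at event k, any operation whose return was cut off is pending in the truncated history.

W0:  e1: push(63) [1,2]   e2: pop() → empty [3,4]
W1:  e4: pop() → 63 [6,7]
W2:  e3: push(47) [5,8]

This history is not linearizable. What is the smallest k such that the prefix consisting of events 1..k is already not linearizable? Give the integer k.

events 1..3 are linearizable; a witness order is e1:
1. e1 push(63), leaving stack <63>
adding event 4 (e2 responds at 4) leaves no legal real-time order
e.g. e1, e2: illegal at step 2, since e2 pop() → empty cannot apply there

4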